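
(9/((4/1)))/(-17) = -9/68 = -0.13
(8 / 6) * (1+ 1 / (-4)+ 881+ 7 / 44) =38804 / 33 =1175.88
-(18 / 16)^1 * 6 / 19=-0.36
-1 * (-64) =64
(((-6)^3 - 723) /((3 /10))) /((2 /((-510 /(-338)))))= -399075 /169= -2361.39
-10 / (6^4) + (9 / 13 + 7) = 64735 / 8424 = 7.68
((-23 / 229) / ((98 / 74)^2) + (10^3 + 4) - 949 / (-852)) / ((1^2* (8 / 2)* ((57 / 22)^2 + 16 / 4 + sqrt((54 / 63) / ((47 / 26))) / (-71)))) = 13786641605101178* sqrt(12831) / 73545932361487208343 + 985707559681050998605 / 42026247063706976196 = 23.48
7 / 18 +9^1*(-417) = -67547 / 18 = -3752.61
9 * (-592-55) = -5823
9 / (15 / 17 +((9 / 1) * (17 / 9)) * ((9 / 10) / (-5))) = -2550 / 617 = -4.13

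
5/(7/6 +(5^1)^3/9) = 90/271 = 0.33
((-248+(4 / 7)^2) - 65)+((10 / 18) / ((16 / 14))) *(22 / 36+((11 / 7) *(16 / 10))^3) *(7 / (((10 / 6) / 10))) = 6433447 / 264600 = 24.31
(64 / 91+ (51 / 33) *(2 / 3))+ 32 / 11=13942 / 3003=4.64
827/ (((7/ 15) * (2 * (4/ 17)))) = 210885/ 56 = 3765.80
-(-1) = 1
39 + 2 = 41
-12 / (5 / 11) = -26.40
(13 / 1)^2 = 169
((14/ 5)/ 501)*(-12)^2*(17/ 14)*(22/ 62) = 8976/ 25885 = 0.35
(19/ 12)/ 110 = 19/ 1320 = 0.01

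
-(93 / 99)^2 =-961 / 1089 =-0.88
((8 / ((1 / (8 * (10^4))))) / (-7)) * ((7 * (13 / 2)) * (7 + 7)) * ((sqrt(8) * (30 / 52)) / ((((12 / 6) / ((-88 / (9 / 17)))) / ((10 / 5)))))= 15796954053.52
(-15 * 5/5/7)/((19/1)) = -15/133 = -0.11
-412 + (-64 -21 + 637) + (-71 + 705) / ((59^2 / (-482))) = 52.21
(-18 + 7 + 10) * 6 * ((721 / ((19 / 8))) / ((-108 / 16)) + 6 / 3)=44092 / 171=257.85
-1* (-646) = 646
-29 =-29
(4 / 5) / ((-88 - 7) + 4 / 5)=-0.01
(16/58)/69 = 8/2001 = 0.00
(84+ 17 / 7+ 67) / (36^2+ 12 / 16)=1432 / 12103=0.12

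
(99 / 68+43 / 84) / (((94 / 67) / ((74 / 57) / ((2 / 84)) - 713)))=-1177722985 / 1275204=-923.56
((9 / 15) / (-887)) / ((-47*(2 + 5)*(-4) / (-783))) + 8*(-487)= -22738845811 / 5836460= -3896.00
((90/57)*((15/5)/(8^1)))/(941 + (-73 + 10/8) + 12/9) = 135/198493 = 0.00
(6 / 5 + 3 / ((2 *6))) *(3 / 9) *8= 58 / 15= 3.87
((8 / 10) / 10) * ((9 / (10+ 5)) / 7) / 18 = 1 / 2625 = 0.00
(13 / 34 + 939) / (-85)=-31939 / 2890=-11.05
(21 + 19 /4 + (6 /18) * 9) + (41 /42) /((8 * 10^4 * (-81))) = 7824599959 /272160000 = 28.75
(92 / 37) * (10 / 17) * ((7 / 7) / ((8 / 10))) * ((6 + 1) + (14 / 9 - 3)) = 57500 / 5661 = 10.16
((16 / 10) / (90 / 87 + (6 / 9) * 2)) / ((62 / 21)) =3654 / 15965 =0.23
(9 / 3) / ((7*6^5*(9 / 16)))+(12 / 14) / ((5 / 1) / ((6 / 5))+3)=52531 / 438858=0.12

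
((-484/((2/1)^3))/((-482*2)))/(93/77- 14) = -9317/1899080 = -0.00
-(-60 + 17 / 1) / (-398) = -43 / 398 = -0.11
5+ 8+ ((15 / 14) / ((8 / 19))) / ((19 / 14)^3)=10121 / 722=14.02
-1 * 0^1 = 0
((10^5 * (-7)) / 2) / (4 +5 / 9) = -3150000 / 41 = -76829.27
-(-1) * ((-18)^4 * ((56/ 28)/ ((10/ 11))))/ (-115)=-1154736/ 575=-2008.24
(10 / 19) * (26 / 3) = 4.56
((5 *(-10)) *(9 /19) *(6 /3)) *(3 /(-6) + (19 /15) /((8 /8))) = -690 /19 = -36.32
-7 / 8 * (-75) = 525 / 8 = 65.62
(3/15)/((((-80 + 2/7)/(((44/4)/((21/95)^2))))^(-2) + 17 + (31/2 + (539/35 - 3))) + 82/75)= 6179018580/1667356446739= 0.00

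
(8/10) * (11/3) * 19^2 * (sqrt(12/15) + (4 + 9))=31768 * sqrt(5)/75 + 206492/15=14713.27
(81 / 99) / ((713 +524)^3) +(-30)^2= 18738908624709 / 20821009583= 900.00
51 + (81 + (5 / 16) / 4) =8453 / 64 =132.08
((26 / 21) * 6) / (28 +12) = 13 / 70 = 0.19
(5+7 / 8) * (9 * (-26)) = -5499 / 4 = -1374.75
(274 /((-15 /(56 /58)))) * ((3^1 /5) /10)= -3836 /3625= -1.06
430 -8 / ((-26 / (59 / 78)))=218128 / 507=430.23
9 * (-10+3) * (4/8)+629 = 1195/2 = 597.50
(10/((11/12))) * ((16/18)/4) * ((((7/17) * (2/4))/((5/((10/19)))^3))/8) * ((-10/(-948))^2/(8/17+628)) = 875/67916503362906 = 0.00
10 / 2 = 5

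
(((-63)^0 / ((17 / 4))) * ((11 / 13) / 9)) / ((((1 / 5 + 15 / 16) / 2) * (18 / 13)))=3520 / 125307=0.03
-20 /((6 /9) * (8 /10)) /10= -15 /4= -3.75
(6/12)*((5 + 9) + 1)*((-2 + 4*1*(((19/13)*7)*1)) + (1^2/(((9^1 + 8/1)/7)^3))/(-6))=74557045/255476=291.84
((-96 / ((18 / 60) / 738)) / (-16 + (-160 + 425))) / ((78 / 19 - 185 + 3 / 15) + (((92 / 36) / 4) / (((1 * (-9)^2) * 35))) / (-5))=5.25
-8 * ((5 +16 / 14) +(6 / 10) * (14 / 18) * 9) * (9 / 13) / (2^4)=-1629 / 455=-3.58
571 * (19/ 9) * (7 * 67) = 5088181/ 9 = 565353.44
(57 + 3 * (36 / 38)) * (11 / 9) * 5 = 20845 / 57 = 365.70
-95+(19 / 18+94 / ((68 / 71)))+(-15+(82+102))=26500 / 153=173.20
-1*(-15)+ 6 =21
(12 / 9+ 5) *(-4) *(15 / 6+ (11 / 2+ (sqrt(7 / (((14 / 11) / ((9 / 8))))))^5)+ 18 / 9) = -186219 *sqrt(11) / 256-760 / 3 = -2665.91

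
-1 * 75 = -75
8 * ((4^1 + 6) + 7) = 136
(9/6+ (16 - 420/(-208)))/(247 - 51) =145/1456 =0.10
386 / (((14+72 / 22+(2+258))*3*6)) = 2123 / 27450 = 0.08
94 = 94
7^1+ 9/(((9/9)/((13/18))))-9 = 9/2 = 4.50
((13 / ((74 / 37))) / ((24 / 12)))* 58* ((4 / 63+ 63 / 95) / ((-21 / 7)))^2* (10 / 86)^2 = 7130502977 / 47686749138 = 0.15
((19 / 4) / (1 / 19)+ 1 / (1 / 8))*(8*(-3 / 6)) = -393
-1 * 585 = -585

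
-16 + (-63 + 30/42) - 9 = -611/7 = -87.29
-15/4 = -3.75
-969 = -969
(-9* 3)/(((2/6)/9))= -729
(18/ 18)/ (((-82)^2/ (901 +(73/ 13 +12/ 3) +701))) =511/ 2132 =0.24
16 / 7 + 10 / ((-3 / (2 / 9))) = 292 / 189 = 1.54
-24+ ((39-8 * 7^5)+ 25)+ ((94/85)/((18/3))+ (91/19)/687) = -49711670616/369835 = -134415.81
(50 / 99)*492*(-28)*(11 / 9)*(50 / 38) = -5740000 / 513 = -11189.08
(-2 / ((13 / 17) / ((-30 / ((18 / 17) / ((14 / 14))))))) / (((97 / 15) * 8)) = 7225 / 5044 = 1.43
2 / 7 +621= 4349 / 7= 621.29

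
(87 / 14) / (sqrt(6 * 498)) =29 * sqrt(83) / 2324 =0.11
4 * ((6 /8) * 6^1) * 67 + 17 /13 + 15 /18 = 1208.14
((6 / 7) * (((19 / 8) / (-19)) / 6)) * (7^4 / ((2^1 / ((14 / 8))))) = -2401 / 64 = -37.52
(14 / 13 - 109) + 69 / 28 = -105.46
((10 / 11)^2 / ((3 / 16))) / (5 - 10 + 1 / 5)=-0.92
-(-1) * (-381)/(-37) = 381/37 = 10.30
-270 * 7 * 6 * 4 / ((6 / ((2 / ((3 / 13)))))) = -65520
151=151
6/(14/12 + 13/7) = 252/127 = 1.98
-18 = -18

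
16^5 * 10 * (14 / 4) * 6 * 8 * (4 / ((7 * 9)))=335544320 / 3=111848106.67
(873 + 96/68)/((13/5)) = 74325/221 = 336.31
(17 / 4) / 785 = 17 / 3140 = 0.01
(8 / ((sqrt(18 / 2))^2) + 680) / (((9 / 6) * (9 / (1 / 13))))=12256 / 3159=3.88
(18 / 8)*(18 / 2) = 81 / 4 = 20.25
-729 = -729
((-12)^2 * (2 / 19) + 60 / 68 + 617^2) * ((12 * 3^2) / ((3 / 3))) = 13280514624 / 323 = 41116144.35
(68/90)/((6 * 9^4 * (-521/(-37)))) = 629/461467935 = 0.00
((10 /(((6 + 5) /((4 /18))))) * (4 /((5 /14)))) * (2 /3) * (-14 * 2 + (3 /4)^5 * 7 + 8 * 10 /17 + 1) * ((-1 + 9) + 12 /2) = -17599771 /40392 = -435.72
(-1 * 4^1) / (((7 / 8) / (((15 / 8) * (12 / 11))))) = -720 / 77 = -9.35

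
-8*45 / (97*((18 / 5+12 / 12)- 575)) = 450 / 69161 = 0.01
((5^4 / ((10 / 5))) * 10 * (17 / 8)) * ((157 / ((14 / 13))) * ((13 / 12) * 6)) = 1409565625 / 224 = 6292703.68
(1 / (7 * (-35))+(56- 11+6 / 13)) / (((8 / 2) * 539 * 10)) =0.00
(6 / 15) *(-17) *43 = -1462 / 5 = -292.40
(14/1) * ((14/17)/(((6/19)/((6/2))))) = 1862/17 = 109.53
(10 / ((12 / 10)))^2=625 / 9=69.44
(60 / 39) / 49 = 0.03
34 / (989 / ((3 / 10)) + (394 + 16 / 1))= 51 / 5560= 0.01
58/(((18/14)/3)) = 406/3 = 135.33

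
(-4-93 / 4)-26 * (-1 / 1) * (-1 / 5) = -32.45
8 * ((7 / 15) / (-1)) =-56 / 15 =-3.73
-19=-19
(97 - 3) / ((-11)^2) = 94 / 121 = 0.78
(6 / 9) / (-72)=-1 / 108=-0.01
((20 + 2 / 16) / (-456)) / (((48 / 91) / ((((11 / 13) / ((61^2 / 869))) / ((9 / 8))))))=-10772993 / 733007232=-0.01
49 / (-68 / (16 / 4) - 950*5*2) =-49 / 9517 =-0.01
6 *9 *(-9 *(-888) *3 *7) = 9062928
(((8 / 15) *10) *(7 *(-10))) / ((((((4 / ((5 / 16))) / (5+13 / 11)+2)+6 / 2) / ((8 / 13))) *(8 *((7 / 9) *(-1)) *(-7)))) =-40800 / 54691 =-0.75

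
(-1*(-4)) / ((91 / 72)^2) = 20736 / 8281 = 2.50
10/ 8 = 5/ 4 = 1.25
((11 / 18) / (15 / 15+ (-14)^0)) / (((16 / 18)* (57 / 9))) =33 / 608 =0.05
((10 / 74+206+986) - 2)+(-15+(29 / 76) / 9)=29741393 / 25308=1175.18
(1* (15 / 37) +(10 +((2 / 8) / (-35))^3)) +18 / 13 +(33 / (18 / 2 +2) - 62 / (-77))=226419194709 / 14518504000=15.60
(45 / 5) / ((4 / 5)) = 45 / 4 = 11.25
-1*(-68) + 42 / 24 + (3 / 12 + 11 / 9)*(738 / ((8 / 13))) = 29365 / 16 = 1835.31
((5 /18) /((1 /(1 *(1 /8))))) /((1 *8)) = 5 /1152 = 0.00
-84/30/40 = -7/100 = -0.07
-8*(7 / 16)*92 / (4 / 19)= -3059 / 2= -1529.50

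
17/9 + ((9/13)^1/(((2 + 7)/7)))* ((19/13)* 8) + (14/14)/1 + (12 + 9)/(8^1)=143701/12168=11.81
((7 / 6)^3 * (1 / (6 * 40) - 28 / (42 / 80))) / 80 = -4390057 / 4147200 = -1.06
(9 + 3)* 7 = 84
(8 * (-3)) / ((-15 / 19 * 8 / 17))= 323 / 5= 64.60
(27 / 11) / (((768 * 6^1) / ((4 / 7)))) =3 / 9856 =0.00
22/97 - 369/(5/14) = -500992/485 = -1032.97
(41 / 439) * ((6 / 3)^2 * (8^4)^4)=46161896180547584 / 439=105152383099197.23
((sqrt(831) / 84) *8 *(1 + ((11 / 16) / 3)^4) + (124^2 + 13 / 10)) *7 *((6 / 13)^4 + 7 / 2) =1078020180583 *sqrt(831) / 454841008128 + 217993679309 / 571220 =381696.56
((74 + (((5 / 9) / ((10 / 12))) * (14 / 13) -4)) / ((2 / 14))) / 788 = 49 / 78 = 0.63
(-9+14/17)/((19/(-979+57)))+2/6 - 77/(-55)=1930768/4845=398.51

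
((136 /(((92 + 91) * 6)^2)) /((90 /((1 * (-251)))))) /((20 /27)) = -4267 /10046700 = -0.00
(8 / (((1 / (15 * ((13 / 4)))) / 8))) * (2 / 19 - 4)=-230880 / 19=-12151.58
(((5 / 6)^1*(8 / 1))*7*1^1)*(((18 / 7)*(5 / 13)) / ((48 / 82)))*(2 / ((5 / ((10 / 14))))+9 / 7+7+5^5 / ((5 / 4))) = 17999000 / 91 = 197791.21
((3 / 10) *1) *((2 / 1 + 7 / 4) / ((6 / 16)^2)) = 8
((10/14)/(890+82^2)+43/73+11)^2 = 2033150755363729/15137966688516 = 134.31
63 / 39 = 21 / 13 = 1.62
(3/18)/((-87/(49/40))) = -0.00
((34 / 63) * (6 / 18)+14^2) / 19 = 37078 / 3591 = 10.33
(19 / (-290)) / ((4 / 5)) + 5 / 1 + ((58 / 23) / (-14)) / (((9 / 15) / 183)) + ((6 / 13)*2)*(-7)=-27425975 / 485576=-56.48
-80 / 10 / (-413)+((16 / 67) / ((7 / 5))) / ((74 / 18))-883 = -903976929 / 1023827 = -882.94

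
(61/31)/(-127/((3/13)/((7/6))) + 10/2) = -1098/355477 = -0.00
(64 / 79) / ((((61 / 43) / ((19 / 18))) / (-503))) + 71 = -10071091 / 43371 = -232.21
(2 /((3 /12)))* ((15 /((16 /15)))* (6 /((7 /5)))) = 3375 /7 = 482.14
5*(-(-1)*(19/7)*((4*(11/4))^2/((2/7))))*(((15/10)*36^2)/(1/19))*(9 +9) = 3821213880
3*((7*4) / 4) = 21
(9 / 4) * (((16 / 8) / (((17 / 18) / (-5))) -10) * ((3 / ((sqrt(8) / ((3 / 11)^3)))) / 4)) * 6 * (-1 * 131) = 50136975 * sqrt(2) / 362032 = 195.85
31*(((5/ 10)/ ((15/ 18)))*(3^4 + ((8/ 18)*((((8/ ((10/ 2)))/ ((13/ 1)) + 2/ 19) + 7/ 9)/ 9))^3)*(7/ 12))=12827111447136719098331/ 14595314358775117500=878.85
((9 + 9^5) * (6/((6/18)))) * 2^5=34017408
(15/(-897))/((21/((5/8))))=-25/50232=-0.00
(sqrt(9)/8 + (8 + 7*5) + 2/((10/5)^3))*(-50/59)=-36.97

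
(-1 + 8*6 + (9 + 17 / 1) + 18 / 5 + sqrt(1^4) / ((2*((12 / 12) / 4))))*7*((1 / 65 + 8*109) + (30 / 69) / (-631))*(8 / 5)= 18104016351624 / 23583625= 767651.98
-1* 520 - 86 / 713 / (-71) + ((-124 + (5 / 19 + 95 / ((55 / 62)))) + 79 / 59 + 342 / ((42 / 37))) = -1022577733591 / 4369625491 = -234.02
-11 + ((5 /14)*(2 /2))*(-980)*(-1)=339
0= 0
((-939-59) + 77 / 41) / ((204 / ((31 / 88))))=-1266071 / 736032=-1.72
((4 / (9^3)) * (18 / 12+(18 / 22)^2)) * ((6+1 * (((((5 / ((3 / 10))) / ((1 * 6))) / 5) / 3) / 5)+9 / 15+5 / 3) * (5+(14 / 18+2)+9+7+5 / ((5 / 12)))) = 25267340 / 7144929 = 3.54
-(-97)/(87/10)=970/87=11.15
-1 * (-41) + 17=58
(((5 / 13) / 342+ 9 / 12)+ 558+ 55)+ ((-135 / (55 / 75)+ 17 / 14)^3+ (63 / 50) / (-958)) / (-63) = 7387605611204789339 / 75619304360600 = 97694.70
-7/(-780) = 7/780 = 0.01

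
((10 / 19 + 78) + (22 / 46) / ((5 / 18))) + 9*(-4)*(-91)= 7333402 / 2185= 3356.25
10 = 10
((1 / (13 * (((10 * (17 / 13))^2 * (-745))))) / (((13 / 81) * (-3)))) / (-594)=-1 / 473671000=-0.00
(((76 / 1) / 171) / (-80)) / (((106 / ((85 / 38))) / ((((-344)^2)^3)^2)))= -2917630226386111923438938488832 / 9063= -321927642765763204616455800.00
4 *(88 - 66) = 88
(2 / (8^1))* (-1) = -1 / 4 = -0.25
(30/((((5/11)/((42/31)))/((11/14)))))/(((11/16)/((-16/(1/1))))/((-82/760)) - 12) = -5715072/943733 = -6.06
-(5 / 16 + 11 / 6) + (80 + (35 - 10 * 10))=617 / 48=12.85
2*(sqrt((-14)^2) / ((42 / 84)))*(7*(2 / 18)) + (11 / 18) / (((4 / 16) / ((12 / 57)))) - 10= 1942 / 57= 34.07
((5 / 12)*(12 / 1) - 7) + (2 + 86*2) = 172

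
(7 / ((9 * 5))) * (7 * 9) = 49 / 5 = 9.80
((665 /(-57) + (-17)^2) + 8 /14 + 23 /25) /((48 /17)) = 2488511 /25200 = 98.75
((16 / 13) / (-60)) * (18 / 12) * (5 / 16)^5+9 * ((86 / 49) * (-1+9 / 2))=2637688553 / 47710208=55.29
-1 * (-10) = 10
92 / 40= 23 / 10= 2.30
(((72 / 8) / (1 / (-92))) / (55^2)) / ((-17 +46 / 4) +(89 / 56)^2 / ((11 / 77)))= -123648 / 5502475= -0.02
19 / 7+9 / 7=4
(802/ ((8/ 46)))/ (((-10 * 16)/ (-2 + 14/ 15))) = 9223/ 300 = 30.74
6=6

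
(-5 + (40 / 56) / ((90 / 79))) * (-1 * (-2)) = -551 / 63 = -8.75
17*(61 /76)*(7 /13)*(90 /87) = 108885 /14326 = 7.60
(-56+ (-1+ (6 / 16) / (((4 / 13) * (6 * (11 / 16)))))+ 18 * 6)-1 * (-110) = 7097 / 44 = 161.30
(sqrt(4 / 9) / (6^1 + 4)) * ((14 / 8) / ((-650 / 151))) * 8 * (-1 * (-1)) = -1057 / 4875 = -0.22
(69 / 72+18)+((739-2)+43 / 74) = 671807 / 888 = 756.54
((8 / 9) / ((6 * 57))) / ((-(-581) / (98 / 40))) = 7 / 638685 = 0.00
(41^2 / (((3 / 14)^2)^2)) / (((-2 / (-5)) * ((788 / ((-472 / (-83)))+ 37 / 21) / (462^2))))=3162578788747840 / 1043211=3031581136.27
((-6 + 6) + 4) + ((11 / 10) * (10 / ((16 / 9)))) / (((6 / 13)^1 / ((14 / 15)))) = 16.51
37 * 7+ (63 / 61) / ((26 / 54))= 207088 / 793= 261.15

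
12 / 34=6 / 17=0.35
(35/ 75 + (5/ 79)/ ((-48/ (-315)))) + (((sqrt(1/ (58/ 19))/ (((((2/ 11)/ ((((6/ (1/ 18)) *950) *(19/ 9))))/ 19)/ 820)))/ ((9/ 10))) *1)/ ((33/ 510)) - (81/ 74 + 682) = -478585769/ 701520 + 478072300000 *sqrt(1102)/ 87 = 182416922234.56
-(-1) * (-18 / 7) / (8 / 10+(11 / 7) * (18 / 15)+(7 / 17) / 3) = -4590 / 5039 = -0.91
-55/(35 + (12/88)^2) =-26620/16949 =-1.57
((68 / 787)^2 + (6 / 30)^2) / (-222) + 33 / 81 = 12597544429 / 30937481550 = 0.41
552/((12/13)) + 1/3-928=-989/3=-329.67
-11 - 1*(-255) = 244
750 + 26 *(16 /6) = 2458 /3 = 819.33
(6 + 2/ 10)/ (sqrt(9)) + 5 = 106/ 15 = 7.07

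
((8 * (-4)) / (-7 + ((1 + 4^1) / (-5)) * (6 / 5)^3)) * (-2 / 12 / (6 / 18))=-2000 / 1091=-1.83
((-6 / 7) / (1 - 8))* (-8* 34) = -1632 / 49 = -33.31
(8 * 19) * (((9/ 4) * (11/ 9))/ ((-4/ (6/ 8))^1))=-627/ 8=-78.38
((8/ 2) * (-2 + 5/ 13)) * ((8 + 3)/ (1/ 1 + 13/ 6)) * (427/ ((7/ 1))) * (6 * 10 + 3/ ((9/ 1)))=-20403768/ 247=-82606.35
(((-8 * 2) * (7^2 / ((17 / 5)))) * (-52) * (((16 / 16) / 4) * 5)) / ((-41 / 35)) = -8918000 / 697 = -12794.84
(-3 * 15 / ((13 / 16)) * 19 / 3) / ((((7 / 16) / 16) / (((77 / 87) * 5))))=-21401600 / 377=-56768.17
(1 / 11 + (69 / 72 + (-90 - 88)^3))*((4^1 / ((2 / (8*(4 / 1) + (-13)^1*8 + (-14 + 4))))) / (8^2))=61044664291 / 4224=14451861.81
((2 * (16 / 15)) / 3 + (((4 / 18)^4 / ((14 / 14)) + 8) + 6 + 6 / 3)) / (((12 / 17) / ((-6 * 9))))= -4660448 / 3645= -1278.59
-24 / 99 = -8 / 33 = -0.24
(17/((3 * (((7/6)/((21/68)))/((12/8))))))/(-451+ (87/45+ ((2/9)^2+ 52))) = -3645/643168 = -0.01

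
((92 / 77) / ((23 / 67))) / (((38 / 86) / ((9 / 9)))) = 11524 / 1463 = 7.88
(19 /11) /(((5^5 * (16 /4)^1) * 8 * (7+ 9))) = 19 /17600000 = 0.00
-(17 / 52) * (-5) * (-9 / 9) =-85 / 52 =-1.63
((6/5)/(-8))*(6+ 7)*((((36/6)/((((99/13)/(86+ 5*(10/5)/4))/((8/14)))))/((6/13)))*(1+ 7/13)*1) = -19942/77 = -258.99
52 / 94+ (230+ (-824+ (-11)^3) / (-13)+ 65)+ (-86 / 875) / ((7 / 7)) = 246581954 / 534625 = 461.22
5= 5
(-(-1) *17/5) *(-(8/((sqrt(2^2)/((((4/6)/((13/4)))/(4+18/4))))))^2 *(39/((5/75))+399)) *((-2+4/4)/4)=335872/43095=7.79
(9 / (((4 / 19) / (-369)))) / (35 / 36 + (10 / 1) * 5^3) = -567891 / 45035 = -12.61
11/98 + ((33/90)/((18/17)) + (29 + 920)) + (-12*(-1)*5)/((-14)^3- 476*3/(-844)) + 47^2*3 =16571258485673/2187210060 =7576.44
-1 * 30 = -30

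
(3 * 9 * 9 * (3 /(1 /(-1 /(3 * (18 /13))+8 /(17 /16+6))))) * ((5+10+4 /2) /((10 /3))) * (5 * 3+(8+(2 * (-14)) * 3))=-457195671 /2260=-202298.97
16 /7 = 2.29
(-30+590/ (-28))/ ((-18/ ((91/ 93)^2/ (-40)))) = -0.07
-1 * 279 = -279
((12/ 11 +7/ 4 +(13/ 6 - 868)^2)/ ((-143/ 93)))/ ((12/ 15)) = -5751844625/ 9438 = -609434.69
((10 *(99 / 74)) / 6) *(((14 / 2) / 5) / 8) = 231 / 592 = 0.39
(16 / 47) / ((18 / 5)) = 40 / 423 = 0.09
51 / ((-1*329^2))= -51 / 108241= -0.00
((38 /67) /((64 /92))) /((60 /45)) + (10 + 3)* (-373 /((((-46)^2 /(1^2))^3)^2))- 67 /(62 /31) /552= 9937394161226838818887 /18042222636384602198016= 0.55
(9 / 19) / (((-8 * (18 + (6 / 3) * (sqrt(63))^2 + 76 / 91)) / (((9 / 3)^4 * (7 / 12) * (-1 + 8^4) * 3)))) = -380321487 / 1602688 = -237.30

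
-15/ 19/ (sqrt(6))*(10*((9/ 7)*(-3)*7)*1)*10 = 6750*sqrt(6)/ 19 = 870.21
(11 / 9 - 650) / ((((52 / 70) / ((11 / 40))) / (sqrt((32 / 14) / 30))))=-64229 *sqrt(210) / 14040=-66.29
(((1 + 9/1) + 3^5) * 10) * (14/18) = 17710/9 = 1967.78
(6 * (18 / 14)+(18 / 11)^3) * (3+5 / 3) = 56.45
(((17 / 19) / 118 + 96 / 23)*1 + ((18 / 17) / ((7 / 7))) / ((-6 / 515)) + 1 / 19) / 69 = -25319247 / 20162306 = -1.26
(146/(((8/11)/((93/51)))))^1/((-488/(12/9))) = -24893/24888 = -1.00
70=70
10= 10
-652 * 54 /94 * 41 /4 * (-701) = 126489141 /47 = 2691258.32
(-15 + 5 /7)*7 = -100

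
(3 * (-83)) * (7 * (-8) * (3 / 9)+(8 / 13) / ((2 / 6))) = 54448 / 13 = 4188.31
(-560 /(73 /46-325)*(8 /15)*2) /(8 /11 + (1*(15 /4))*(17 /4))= 0.11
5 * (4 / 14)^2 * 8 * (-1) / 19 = -160 / 931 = -0.17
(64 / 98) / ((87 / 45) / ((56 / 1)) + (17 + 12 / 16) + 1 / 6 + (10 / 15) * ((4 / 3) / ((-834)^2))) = 2003201280 / 55063520771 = 0.04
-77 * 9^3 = -56133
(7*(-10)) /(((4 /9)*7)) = -45 /2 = -22.50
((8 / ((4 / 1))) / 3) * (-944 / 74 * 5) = -4720 / 111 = -42.52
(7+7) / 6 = 7 / 3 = 2.33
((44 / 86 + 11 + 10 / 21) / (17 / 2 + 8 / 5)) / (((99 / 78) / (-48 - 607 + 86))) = -1601450500 / 3009699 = -532.10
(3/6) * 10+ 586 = 591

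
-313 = -313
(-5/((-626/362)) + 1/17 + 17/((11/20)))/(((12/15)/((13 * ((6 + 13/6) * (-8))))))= -2104030110/58531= -35947.28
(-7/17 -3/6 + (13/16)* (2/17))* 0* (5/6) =0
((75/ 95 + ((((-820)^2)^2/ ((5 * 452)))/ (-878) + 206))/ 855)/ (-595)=71520976699/ 159830033475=0.45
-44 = -44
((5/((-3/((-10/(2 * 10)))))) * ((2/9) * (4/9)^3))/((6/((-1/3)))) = -160/177147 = -0.00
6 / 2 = 3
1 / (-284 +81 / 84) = -28 / 7925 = -0.00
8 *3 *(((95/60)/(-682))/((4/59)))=-1121/1364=-0.82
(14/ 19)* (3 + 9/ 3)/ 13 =84/ 247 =0.34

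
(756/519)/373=0.00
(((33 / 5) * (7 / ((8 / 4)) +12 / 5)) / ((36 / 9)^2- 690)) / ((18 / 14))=-4543 / 101100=-0.04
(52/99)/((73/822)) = 14248/2409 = 5.91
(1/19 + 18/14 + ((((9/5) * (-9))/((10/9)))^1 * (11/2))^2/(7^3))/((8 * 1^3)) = 1309002859/521360000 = 2.51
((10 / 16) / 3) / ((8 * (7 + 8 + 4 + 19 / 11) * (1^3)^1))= 55 / 43776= 0.00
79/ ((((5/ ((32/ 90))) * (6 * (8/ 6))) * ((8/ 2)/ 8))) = 316/ 225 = 1.40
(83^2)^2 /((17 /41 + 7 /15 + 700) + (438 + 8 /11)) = 321055541565 /7709452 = 41644.41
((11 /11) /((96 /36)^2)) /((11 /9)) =81 /704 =0.12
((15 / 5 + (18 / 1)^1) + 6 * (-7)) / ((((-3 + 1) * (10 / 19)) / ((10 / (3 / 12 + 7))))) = 798 / 29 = 27.52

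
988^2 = 976144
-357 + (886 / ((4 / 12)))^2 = 7064607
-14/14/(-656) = 0.00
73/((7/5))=365/7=52.14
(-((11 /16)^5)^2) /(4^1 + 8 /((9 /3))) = -77812273803 /21990232555520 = -0.00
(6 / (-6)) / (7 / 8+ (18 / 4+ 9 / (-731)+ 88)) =-5848 / 545985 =-0.01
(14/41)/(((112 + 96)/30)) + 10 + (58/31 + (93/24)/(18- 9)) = 14693171/1189656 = 12.35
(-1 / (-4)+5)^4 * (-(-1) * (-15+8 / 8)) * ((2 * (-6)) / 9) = 453789 / 32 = 14180.91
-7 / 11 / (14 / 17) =-17 / 22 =-0.77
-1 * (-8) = 8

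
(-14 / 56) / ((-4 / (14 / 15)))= 7 / 120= 0.06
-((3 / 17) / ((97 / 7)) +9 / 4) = -14925 / 6596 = -2.26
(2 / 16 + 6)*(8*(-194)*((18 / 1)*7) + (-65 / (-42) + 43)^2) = -341453087 / 288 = -1185601.00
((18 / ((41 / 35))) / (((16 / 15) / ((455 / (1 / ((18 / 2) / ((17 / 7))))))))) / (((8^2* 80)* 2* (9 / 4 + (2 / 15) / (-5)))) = 2031631875 / 1904226304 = 1.07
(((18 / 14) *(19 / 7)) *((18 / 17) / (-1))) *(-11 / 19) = 1782 / 833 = 2.14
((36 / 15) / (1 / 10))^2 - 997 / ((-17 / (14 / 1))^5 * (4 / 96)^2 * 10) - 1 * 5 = 158482323799 / 7099285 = 22323.70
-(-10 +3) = 7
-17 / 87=-0.20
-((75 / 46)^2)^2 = -31640625 / 4477456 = -7.07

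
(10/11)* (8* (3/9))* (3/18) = 40/99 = 0.40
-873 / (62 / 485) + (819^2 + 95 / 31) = 41163967 / 62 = 663934.95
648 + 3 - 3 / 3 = 650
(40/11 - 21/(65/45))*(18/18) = -1559/143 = -10.90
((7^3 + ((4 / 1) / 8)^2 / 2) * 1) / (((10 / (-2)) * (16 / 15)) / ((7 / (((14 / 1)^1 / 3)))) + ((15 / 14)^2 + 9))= 1210545 / 23258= 52.05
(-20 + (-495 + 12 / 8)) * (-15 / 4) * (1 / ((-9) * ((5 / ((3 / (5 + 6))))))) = -1027 / 88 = -11.67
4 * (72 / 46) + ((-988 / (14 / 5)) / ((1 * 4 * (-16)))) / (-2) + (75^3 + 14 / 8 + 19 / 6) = 13041260305 / 30912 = 421883.42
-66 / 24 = -2.75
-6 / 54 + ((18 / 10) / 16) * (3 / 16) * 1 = -1037 / 11520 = -0.09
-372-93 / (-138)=-17081 / 46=-371.33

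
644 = 644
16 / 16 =1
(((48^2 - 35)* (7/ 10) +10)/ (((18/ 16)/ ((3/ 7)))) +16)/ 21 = 65612/ 2205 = 29.76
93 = 93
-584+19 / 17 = -9909 / 17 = -582.88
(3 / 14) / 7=3 / 98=0.03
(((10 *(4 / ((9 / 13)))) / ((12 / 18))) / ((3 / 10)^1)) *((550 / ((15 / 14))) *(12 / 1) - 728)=14123200 / 9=1569244.44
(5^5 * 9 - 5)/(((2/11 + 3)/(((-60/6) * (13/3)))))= -8042320/21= -382967.62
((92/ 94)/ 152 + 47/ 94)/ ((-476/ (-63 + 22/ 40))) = 2259441/ 34005440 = 0.07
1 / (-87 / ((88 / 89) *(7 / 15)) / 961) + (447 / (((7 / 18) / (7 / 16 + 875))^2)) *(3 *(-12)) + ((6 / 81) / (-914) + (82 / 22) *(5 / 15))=-2285387707051908144271 / 28025323920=-81547236120.29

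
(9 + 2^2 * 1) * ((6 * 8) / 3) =208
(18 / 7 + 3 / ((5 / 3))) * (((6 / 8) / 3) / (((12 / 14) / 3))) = 153 / 40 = 3.82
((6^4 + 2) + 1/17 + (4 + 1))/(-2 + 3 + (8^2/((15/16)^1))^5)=16821675000/19140298429233983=0.00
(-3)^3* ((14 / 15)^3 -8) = 24256 / 125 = 194.05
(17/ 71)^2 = 289/ 5041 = 0.06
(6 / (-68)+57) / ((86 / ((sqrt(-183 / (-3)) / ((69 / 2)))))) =15 * sqrt(61) / 782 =0.15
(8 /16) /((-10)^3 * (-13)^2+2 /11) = -11 /3717996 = -0.00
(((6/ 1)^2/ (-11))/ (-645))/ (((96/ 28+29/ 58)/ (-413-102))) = -17304/ 26015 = -0.67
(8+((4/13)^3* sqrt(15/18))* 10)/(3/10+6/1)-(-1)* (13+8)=3200* sqrt(30)/415233+1403/63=22.31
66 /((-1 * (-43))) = 66 /43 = 1.53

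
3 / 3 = 1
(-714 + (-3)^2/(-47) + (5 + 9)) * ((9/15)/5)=-98727/1175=-84.02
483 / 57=161 / 19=8.47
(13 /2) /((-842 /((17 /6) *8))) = -221 /1263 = -0.17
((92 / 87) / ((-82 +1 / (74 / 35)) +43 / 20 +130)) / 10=6808 / 3259107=0.00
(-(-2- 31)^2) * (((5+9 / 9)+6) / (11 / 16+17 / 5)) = -348480 / 109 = -3197.06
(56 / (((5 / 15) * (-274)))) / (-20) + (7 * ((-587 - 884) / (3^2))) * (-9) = 7053466 / 685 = 10297.03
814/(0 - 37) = -22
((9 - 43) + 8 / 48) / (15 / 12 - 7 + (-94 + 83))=406 / 201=2.02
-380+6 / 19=-7214 / 19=-379.68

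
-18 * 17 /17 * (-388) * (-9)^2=565704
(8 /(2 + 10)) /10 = 1 /15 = 0.07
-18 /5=-3.60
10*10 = 100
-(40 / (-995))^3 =512 / 7880599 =0.00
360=360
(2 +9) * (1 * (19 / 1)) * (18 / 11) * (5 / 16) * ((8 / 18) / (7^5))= 95 / 33614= 0.00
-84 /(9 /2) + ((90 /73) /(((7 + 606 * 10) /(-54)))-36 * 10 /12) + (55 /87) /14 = -26234367391 /539441238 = -48.63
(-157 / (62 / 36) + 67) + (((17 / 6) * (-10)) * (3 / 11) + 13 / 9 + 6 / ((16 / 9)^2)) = -11213657 / 392832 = -28.55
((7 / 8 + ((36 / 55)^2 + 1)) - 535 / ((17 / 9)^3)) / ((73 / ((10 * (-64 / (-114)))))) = -24438660376 / 4122670255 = -5.93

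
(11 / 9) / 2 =0.61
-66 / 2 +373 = 340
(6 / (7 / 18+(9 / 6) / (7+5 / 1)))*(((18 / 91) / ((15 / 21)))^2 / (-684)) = -3888 / 2970175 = -0.00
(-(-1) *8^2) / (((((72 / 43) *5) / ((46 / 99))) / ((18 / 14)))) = 15824 / 3465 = 4.57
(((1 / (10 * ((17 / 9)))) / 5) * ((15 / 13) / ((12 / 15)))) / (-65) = -27 / 114920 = -0.00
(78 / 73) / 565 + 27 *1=27.00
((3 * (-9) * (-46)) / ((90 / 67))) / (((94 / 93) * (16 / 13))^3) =8169637676967 / 17010360320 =480.27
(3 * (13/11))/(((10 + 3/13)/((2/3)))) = 338/1463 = 0.23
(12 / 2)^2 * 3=108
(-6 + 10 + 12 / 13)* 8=512 / 13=39.38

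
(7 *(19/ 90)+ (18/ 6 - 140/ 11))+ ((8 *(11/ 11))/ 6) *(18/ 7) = -33409/ 6930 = -4.82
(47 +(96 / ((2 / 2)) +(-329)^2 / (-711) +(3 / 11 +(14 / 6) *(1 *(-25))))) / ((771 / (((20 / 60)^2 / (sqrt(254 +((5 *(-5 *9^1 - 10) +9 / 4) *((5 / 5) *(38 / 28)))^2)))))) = -5895008 *sqrt(430487985) / 4672509615284643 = -0.00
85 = 85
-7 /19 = -0.37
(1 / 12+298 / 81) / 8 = 1219 / 2592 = 0.47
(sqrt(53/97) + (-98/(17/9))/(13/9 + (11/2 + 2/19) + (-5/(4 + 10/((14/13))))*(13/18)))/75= -4675482/45810325 + sqrt(5141)/7275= -0.09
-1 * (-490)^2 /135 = -48020 /27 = -1778.52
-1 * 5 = -5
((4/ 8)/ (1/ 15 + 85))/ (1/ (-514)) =-3.02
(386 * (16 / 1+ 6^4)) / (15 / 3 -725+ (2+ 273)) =-1138.05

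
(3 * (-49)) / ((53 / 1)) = -147 / 53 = -2.77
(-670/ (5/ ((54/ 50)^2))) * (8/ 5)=-781488/ 3125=-250.08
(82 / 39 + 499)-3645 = -122612 / 39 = -3143.90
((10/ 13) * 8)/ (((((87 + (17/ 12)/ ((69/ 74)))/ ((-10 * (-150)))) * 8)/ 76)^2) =2784328020000000/ 17459033917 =159477.78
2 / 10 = 1 / 5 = 0.20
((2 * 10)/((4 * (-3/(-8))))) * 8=320/3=106.67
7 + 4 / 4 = 8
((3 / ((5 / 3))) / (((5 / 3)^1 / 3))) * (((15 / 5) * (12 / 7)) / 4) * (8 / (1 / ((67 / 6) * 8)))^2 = 372335616 / 175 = 2127632.09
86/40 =43/20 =2.15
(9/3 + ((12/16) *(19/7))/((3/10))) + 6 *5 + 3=599/14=42.79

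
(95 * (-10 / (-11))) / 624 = 475 / 3432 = 0.14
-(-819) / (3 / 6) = 1638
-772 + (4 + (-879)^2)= 771873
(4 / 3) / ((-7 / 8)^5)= -131072 / 50421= -2.60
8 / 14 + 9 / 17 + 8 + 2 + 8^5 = 3900713 / 119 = 32779.10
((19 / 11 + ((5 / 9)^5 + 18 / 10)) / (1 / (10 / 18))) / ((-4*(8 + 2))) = -11627381 / 233834040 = -0.05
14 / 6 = 7 / 3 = 2.33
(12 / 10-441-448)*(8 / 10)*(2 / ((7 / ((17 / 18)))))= -301852 / 1575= -191.65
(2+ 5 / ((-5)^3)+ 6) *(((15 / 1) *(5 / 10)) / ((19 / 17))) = 10149 / 190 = 53.42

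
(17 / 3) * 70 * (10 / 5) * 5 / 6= 5950 / 9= 661.11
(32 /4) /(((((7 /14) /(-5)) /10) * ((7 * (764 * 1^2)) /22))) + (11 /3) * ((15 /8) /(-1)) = -108735 /10696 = -10.17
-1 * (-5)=5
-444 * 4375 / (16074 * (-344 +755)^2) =-323750 / 452539359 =-0.00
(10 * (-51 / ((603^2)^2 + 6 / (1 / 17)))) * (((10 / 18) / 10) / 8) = -0.00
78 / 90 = 13 / 15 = 0.87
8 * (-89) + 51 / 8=-5645 / 8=-705.62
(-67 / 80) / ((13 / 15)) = -201 / 208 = -0.97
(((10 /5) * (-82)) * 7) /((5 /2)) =-2296 /5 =-459.20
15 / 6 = 5 / 2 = 2.50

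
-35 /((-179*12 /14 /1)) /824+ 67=59293637 /884976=67.00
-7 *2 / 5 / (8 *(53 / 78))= -273 / 530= -0.52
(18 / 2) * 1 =9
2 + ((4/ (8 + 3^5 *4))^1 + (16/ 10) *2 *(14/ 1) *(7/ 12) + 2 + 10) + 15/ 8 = 247033/ 5880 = 42.01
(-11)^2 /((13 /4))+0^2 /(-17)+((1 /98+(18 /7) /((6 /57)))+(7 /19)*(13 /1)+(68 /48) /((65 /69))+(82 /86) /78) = 2122572449 /31225740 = 67.98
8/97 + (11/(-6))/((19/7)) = -0.59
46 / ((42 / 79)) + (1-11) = 1607 / 21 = 76.52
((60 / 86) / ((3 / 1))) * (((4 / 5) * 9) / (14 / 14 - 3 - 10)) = -6 / 43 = -0.14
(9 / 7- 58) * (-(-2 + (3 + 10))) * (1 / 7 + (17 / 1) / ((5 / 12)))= 6257911 / 245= 25542.49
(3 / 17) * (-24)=-72 / 17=-4.24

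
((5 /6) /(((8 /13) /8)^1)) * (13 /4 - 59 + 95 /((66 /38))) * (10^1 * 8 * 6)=-180700 /33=-5475.76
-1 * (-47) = 47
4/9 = 0.44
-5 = -5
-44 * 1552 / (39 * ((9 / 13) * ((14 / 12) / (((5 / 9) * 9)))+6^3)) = -682880 / 84303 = -8.10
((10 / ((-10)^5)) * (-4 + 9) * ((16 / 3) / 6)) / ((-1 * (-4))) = -1 / 9000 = -0.00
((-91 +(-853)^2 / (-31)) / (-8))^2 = 133381996225 / 15376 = 8674687.58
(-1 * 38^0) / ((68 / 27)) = -27 / 68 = -0.40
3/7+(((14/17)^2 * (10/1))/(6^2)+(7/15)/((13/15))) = 273478/236691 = 1.16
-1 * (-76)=76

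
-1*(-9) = 9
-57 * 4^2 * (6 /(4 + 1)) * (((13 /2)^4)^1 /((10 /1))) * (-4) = 19535724 /25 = 781428.96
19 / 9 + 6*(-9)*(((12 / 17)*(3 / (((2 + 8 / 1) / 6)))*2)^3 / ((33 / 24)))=-39053729923 / 60798375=-642.35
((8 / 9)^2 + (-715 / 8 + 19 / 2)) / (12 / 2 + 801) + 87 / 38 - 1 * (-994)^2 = -9816890506201 / 9935784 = -988033.81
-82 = -82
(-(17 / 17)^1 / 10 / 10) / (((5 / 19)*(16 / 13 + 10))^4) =-3722098081 / 28398241000000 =-0.00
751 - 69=682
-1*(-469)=469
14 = 14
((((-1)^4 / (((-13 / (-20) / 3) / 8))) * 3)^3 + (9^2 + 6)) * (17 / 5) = 50764977363 / 10985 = 4621299.71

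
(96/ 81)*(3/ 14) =16/ 63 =0.25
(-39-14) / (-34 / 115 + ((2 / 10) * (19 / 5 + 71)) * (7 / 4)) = -60950 / 29767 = -2.05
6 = 6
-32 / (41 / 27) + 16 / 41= -848 / 41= -20.68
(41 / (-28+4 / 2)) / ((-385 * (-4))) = -41 / 40040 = -0.00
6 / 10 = 3 / 5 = 0.60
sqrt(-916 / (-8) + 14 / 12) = sqrt(1041) / 3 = 10.75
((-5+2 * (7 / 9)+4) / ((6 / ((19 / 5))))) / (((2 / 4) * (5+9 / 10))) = 190 / 1593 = 0.12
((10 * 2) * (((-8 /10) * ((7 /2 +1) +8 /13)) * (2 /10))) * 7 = -7448 /65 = -114.58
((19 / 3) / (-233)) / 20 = -19 / 13980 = -0.00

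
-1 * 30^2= -900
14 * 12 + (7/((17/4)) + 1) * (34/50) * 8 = 182.40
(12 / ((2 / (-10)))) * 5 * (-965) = 289500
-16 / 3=-5.33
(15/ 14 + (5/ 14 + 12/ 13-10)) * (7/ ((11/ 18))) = -12528/ 143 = -87.61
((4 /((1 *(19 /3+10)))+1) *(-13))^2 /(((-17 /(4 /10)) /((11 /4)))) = -6917339 /408170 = -16.95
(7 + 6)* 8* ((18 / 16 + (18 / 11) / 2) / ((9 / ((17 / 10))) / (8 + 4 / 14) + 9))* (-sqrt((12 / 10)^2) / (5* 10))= -0.50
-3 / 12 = -1 / 4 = -0.25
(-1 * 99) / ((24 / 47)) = -1551 / 8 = -193.88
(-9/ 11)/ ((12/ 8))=-6/ 11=-0.55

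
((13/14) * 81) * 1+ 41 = 1627/14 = 116.21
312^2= 97344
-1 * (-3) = 3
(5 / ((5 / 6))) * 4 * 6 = 144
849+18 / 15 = 4251 / 5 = 850.20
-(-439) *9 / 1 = 3951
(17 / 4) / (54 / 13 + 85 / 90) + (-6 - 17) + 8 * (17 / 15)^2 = -6383593 / 536850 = -11.89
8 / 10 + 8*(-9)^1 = -356 / 5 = -71.20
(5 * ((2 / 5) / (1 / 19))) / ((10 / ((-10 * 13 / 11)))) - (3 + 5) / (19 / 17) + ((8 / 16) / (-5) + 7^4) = 4909061 / 2090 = 2348.83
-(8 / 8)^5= -1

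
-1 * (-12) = 12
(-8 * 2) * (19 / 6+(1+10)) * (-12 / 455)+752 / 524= 88372 / 11921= 7.41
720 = 720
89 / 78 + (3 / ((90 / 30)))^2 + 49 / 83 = 17683 / 6474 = 2.73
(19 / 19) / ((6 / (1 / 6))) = 1 / 36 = 0.03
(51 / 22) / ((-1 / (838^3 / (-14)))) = 7503126018 / 77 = 97443195.04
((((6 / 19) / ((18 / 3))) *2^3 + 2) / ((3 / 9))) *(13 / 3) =598 / 19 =31.47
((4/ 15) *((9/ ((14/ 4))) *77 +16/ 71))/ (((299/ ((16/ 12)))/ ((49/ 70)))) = 788144/ 4776525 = 0.17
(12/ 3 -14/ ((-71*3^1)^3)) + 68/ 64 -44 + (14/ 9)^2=-16938853225/ 463852656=-36.52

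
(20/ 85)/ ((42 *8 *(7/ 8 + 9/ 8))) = 1/ 2856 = 0.00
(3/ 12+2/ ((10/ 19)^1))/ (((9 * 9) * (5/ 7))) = 7/ 100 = 0.07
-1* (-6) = 6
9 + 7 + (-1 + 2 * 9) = 33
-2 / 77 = -0.03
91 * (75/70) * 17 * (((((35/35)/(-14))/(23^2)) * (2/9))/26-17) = -1252095475/44436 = -28177.50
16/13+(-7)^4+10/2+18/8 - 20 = 124253/52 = 2389.48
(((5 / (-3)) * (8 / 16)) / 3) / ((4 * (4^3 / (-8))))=5 / 576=0.01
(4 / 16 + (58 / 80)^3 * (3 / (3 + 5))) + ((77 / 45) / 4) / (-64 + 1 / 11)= 1251100409 / 3239424000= 0.39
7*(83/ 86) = 581/ 86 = 6.76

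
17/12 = 1.42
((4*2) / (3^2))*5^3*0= 0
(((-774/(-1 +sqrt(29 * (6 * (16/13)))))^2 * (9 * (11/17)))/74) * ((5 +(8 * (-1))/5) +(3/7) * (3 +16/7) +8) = 10325376794304 * sqrt(2262)/1183286150305 +3610009861708536/1183286150305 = 3465.85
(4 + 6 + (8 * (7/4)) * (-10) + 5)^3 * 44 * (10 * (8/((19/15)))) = -103125000000/19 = -5427631578.95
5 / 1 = 5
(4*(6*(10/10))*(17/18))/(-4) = -17/3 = -5.67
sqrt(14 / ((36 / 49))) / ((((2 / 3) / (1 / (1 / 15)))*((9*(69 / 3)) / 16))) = 140*sqrt(14) / 69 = 7.59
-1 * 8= -8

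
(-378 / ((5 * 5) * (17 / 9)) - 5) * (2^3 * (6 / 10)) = -62.42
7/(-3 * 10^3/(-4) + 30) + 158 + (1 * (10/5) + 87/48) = 504883/3120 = 161.82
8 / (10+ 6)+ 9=19 / 2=9.50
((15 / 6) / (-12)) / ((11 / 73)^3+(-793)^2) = -1945085 / 5871190866336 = -0.00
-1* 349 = -349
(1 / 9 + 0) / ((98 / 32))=16 / 441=0.04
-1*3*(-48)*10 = 1440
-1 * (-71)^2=-5041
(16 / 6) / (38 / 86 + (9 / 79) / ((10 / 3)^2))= 2717600 / 460749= 5.90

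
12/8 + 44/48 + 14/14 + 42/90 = 233/60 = 3.88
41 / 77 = 0.53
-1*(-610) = 610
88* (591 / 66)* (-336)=-264768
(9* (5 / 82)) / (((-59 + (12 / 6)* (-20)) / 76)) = -190 / 451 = -0.42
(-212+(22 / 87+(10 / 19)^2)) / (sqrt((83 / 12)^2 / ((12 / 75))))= -53133136 / 4344635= -12.23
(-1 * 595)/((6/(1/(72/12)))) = -595/36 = -16.53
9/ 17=0.53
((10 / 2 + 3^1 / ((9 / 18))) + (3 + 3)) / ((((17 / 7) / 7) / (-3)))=-147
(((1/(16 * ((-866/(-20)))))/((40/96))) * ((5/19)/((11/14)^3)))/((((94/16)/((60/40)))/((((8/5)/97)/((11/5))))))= 1975680/549138420413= 0.00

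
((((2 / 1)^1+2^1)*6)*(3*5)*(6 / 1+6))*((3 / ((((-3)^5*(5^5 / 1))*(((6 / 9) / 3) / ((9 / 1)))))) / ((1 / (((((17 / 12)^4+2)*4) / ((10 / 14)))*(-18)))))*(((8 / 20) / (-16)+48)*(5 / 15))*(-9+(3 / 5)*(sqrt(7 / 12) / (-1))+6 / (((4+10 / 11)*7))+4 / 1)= -35485.68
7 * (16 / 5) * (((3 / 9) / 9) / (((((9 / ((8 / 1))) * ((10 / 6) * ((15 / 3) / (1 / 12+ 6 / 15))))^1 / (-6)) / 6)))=-25984 / 16875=-1.54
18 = 18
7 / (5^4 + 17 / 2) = 2 / 181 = 0.01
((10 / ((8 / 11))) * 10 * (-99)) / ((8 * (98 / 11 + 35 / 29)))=-8684775 / 51632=-168.21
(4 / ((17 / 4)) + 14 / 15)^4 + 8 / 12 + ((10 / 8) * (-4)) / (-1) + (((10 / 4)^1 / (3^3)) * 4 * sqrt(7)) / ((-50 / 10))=76165025131 / 4228250625 - 2 * sqrt(7) / 27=17.82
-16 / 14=-8 / 7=-1.14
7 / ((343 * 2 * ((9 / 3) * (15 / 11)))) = 11 / 4410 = 0.00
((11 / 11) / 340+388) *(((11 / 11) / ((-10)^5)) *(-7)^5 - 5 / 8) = -6027866253 / 34000000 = -177.29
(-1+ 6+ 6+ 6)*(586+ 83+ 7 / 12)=136595 / 12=11382.92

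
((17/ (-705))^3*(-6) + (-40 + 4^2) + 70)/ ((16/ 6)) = 1343212519/ 77867250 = 17.25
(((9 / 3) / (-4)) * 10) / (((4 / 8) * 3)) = -5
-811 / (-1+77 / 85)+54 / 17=1172327 / 136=8620.05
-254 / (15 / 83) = -21082 / 15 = -1405.47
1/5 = 0.20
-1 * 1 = -1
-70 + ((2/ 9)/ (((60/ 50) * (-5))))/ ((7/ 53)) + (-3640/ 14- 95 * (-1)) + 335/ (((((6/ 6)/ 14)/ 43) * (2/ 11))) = 209591497/ 189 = 1108949.72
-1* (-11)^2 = -121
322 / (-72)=-161 / 36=-4.47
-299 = -299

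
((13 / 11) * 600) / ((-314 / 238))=-928200 / 1727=-537.46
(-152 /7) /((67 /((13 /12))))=-494 /1407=-0.35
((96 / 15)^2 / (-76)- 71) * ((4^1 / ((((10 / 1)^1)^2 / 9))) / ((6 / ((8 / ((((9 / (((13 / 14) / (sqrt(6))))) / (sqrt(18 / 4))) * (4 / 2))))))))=-147251 * sqrt(3) / 166250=-1.53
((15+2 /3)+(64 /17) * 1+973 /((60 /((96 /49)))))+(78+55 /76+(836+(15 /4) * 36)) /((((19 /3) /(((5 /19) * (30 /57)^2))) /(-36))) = -1696166432197 /4419836715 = -383.76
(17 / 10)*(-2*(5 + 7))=-204 / 5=-40.80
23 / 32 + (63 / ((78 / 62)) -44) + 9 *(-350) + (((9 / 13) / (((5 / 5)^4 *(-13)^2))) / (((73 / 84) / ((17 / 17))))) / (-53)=-854971013545 / 272006176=-3143.20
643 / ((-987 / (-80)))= 51440 / 987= 52.12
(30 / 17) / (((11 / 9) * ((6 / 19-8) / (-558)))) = 1431270 / 13651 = 104.85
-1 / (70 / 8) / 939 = -4 / 32865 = -0.00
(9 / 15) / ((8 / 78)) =117 / 20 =5.85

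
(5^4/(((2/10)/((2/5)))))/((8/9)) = 5625/4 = 1406.25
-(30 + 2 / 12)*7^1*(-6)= 1267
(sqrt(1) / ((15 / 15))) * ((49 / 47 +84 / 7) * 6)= 3678 / 47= 78.26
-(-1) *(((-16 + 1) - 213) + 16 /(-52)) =-2968 /13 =-228.31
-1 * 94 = -94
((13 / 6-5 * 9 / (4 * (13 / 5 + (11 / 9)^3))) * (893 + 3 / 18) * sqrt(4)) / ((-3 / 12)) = 2681.31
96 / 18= 5.33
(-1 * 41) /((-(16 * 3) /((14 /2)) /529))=151823 /48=3162.98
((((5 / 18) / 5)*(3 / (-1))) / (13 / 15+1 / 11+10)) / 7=-0.00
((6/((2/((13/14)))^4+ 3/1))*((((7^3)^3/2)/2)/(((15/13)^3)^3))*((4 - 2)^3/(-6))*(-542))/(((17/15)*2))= 6624379837656732649161482/30513168376171875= 217099049.04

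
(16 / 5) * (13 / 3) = 208 / 15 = 13.87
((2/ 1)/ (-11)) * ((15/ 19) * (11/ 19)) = -30/ 361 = -0.08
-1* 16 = -16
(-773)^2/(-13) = -597529/13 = -45963.77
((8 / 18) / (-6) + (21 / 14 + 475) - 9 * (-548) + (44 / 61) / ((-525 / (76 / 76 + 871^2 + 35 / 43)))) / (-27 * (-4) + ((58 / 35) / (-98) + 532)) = 86934198827 / 12742799310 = 6.82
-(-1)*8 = 8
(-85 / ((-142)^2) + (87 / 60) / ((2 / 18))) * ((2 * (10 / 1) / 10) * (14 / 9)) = 9206932 / 226845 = 40.59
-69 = -69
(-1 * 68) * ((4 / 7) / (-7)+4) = -13056 / 49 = -266.45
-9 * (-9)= 81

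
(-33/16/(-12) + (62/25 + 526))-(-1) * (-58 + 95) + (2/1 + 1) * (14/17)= 568.12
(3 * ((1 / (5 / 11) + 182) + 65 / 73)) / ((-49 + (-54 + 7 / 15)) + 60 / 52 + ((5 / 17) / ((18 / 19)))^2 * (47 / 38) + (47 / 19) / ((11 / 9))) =-103124184196176 / 18430034274547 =-5.60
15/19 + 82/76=71/38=1.87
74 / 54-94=-2501 / 27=-92.63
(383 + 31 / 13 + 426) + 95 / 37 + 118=448269 / 481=931.95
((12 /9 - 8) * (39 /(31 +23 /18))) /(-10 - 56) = 780 /6391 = 0.12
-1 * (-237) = 237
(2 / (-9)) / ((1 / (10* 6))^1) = -13.33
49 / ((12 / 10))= 245 / 6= 40.83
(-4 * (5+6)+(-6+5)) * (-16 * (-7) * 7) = -35280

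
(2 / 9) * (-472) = -944 / 9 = -104.89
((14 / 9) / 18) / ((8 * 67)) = 7 / 43416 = 0.00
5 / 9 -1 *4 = -31 / 9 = -3.44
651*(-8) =-5208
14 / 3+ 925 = 2789 / 3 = 929.67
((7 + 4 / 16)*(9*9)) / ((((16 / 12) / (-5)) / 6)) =-105705 / 8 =-13213.12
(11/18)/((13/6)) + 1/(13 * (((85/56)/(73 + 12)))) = 179/39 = 4.59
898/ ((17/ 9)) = 475.41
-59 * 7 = -413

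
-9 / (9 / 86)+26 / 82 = -3513 / 41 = -85.68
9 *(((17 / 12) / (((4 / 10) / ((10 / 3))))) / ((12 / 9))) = 1275 / 16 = 79.69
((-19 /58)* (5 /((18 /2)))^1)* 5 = -0.91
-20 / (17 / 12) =-240 / 17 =-14.12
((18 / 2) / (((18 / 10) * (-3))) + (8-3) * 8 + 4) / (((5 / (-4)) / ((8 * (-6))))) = 8128 / 5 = 1625.60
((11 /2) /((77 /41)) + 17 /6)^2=14641 /441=33.20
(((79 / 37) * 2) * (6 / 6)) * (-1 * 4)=-17.08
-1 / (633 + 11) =-1 / 644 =-0.00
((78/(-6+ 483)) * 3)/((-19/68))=-1768/1007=-1.76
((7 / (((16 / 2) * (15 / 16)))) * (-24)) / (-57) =112 / 285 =0.39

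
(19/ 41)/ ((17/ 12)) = 228/ 697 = 0.33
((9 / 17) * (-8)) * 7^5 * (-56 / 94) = 33882912 / 799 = 42406.65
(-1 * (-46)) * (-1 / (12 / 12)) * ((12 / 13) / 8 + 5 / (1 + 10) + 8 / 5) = -71369 / 715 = -99.82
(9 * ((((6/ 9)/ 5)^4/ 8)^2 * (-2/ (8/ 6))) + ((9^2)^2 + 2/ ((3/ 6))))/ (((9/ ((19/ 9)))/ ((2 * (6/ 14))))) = 23680160156174/ 17940234375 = 1319.95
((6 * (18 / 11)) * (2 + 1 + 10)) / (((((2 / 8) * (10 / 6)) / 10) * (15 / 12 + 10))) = 14976 / 55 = 272.29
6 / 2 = 3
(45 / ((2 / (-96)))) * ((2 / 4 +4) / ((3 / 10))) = -32400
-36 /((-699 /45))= 540 /233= 2.32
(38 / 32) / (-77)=-19 / 1232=-0.02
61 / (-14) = -61 / 14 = -4.36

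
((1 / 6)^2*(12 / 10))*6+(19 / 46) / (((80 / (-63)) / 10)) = -5617 / 1840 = -3.05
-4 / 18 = -2 / 9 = -0.22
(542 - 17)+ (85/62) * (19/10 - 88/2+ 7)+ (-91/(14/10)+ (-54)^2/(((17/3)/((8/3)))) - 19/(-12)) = 2823188/1581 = 1785.70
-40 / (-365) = 8 / 73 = 0.11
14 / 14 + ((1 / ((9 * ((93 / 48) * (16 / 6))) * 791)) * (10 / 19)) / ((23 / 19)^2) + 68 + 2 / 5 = 13503446869 / 194574135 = 69.40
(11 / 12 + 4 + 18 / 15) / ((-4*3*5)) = -367 / 3600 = -0.10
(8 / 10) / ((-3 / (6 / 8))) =-1 / 5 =-0.20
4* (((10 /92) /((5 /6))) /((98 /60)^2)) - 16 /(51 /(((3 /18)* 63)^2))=-32287524 /938791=-34.39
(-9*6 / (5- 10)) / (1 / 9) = 486 / 5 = 97.20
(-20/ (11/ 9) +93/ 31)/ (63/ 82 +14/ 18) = -15498/ 1793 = -8.64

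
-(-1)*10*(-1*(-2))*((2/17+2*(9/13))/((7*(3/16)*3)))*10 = 1062400/13923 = 76.31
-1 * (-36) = 36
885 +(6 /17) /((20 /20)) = 15051 /17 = 885.35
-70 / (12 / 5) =-175 / 6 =-29.17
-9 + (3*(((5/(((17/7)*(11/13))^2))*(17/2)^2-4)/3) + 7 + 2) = 39469/484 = 81.55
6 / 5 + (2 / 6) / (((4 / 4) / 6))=16 / 5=3.20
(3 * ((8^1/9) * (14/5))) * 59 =6608/15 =440.53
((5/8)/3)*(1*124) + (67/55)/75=213259/8250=25.85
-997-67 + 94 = -970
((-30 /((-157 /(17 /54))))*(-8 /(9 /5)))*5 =-17000 /12717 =-1.34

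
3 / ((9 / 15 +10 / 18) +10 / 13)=1755 / 1126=1.56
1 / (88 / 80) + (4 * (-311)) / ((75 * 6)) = -4592 / 2475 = -1.86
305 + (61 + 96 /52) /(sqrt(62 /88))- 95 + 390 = 1634 * sqrt(341) /403 + 600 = 674.87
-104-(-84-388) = 368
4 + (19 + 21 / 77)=256 / 11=23.27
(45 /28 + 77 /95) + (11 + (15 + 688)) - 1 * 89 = 1668931 /2660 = 627.42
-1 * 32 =-32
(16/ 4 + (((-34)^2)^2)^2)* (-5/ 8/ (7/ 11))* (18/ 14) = -220991995731375/ 98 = -2255020364605.87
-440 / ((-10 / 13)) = 572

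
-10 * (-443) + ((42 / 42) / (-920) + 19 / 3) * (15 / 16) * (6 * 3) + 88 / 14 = 46812539 / 10304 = 4543.14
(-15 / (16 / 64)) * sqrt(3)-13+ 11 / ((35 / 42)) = 1 / 5-60 * sqrt(3) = -103.72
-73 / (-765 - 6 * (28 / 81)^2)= 159651 / 1674623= 0.10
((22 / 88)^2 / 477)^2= 1 / 58247424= 0.00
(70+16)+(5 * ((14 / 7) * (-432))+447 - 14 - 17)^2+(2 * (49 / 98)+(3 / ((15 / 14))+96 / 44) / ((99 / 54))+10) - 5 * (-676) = 9223040909 / 605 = 15244695.72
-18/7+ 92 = 626/7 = 89.43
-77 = -77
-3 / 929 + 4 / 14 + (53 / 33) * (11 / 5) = 372214 / 97545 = 3.82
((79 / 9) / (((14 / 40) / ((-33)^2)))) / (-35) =-38236 / 49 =-780.33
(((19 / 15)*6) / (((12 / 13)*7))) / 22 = 247 / 4620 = 0.05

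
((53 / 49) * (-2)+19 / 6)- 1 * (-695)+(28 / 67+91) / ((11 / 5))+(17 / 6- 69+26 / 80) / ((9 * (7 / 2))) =14342352491 / 19501020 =735.47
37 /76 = 0.49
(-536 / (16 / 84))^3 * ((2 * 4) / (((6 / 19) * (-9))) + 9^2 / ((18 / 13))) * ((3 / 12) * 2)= -620414517926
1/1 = 1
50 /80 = 5 /8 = 0.62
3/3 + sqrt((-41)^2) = 42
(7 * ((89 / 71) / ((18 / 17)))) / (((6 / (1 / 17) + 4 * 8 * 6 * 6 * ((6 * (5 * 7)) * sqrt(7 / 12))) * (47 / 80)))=-3600940 / 85443234274989 + 474476800 * sqrt(21) / 28481078091663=0.00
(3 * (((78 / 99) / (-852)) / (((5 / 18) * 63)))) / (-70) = 13 / 5740350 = 0.00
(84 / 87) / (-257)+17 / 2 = 126645 / 14906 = 8.50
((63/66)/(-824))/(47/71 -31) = 497/13015904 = 0.00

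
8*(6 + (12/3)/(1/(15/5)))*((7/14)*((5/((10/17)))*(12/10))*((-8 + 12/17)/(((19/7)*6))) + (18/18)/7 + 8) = 843.65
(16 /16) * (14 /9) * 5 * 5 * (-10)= -388.89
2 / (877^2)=2 / 769129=0.00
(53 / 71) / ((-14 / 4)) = -106 / 497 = -0.21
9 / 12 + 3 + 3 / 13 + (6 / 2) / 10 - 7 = -707 / 260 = -2.72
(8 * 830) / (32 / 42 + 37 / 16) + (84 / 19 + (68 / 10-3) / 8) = 2164.66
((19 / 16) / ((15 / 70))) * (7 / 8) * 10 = 4655 / 96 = 48.49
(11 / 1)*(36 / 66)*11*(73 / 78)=803 / 13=61.77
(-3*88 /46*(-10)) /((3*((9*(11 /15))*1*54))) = 100 /1863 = 0.05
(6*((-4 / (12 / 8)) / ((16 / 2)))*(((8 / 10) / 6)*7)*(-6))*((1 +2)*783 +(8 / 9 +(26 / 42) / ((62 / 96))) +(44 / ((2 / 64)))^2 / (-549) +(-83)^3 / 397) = -1021766242576 / 33782715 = -30245.24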